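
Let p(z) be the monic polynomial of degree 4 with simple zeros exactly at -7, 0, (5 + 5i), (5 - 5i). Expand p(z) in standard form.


The polynomial is p(z) = ∏_{α ∈ S} (z − α), where S = {-7, 0, (5 + 5i), (5 - 5i)}.
Expanding the product yields: p(z) = z^4 -3·z^3 -20·z^2 + 350·z.
Note conjugate pairs combine to real quadratics: (z − (5+5i))(z − (5−5i)) = z² − 10z + 50.
The resulting polynomial has degree 4 and real coefficients as required.

p(z) = z^4 -3·z^3 -20·z^2 + 350·z.


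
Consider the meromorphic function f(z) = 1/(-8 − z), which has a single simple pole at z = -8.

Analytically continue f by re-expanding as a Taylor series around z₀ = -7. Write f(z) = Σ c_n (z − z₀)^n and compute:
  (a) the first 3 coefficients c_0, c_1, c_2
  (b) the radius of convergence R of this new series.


Let w = z − z₀, so z = z₀ + w.
Then -8 − z = -8 − (z₀ + w) = (-8 − z₀) − w = -1 − w.
f(z) = 1/(-1 − w) = (1/(-1)) · 1/(1 − w/(-1)) = Σ_{n≥0} w^n / (-1)^(n+1).
So c_n = 1/(-1)^(n+1):
  c_0 = 1/(-1)^1 = -1.
  c_1 = 1/(-1)^2 = 1.
  c_2 = 1/(-1)^3 = -1.
The series is valid for |w/d| < 1, i.e. |z − z₀| < |d|.
Radius of convergence: R = |-8 − z₀| = |-1| = 1 (distance from z₀ to the singularity z = -8).

c_0 = -1, c_1 = 1, c_2 = -1; R = 1.


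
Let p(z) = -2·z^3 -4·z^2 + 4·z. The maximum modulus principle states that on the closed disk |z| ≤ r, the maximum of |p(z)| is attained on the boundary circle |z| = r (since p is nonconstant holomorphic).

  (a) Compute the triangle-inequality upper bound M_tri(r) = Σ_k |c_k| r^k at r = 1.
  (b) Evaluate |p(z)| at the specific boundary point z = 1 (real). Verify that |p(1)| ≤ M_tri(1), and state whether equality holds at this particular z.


Coefficients: c_0 = 0, c_1 = 4, c_2 = -4, c_3 = -2. Radius r = 1.
Part (a). Triangle bound: M_tri(r) = Σ_k |c_k| r^k
  = |0|·1^0 + |4|·1^1 + |-4|·1^2 + |-2|·1^3
  = 0 + 4 + 4 + 2 = 10.
This bounds M(r) := max_{|z|=r} |p(z)| from above; equality holds iff all terms c_k z^k can be made to align in phase at a single z on |z|=r.
Part (b). At z = 1 (real, on the circle |z| = r):
  p(1) = (0)·1^0 + (4)·1^1 + (-4)·1^2 + (-2)·1^3 = -2.
  |p(1)| = 2.
Check: |p(1)| = 2 ≤ 10 = M_tri(1). ✓ Equality does not hold at z = 1 (the coefficients have mixed signs, so the terms do not all align in phase there).

M_tri(1) = 10; |p(1)| = 2; equality at z=1: no.


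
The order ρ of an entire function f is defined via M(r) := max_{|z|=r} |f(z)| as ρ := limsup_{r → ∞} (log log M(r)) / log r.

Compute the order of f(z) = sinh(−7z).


sinh(w) is a linear combination of e^{iw} and e^{−iw} (or e^w, e^{−w} in the hyperbolic case), so |sinh(w)| ≤ e^{|w|}. With w = −7z, |w| ≤ 7|z| + 0 = 7r + 0 on |z| = r, giving M(r) ≤ e^{7r + 0}, so ρ ≤ 1. On a suitable ray (z = it for sin/cos; z = t for sinh/cosh, t real → ∞), |sinh(−7z)| grows like e^{7|t|}/2, so ρ ≥ 1. Hence ρ = 1.
Therefore ρ = 1.

Order ρ = 1.


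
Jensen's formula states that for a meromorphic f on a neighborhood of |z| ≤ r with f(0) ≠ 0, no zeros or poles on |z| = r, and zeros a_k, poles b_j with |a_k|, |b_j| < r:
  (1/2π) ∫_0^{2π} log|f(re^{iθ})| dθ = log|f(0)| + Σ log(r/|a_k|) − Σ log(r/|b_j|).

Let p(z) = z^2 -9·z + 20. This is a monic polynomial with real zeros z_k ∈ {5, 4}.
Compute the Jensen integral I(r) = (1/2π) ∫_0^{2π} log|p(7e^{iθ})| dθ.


Zeros: 4, 5; r = 7.
Inside |z| < r: 4, 5. Outside (|z| ≥ r): ∅.
p(0) = 20, so log|p(0)| = log(20) = 2.9957.
Apply Jensen: I(r) = log|p(0)| + Σ_k log(r/|z_k|), summed over zeros inside |z| < r.
  log(r/|z_k|) for z_k = 5: log(7/5) = 0.3365
  log(r/|z_k|) for z_k = 4: log(7/4) = 0.5596
Sum over inside zeros: 0.8961.
I(r) = log|p(0)| + (inside sum) = 2.9957 + 0.8961 = 3.8918.
Closed form (all zeros inside, monic): I(r) = n·log(r) = 2·log(7) = 3.8918. ✓

I(r) ≈ 3.8918.


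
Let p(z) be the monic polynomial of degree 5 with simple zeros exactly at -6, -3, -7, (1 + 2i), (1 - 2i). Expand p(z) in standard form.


The polynomial is p(z) = ∏_{α ∈ S} (z − α), where S = {-6, -3, -7, (1 + 2i), (1 - 2i)}.
Expanding the product yields: p(z) = z^5 + 14·z^4 + 54·z^3 + 44·z^2 + 153·z + 630.
Note conjugate pairs combine to real quadratics: (z − (1+2i))(z − (1−2i)) = z² − 2z + 5.
The resulting polynomial has degree 5 and real coefficients as required.

p(z) = z^5 + 14·z^4 + 54·z^3 + 44·z^2 + 153·z + 630.


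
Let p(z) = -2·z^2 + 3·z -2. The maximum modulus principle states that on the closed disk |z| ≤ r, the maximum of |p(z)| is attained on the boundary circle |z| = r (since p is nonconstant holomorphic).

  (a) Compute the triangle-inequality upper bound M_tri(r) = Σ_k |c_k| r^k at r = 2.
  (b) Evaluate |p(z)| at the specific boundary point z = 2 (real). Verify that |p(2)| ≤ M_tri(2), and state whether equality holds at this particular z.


Coefficients: c_0 = -2, c_1 = 3, c_2 = -2. Radius r = 2.
Part (a). Triangle bound: M_tri(r) = Σ_k |c_k| r^k
  = |-2|·2^0 + |3|·2^1 + |-2|·2^2
  = 2 + 6 + 8 = 16.
This bounds M(r) := max_{|z|=r} |p(z)| from above; equality holds iff all terms c_k z^k can be made to align in phase at a single z on |z|=r.
Part (b). At z = 2 (real, on the circle |z| = r):
  p(2) = (-2)·2^0 + (3)·2^1 + (-2)·2^2 = -4.
  |p(2)| = 4.
Check: |p(2)| = 4 ≤ 16 = M_tri(2). ✓ Equality does not hold at z = 2 (the coefficients have mixed signs, so the terms do not all align in phase there).

M_tri(2) = 16; |p(2)| = 4; equality at z=2: no.


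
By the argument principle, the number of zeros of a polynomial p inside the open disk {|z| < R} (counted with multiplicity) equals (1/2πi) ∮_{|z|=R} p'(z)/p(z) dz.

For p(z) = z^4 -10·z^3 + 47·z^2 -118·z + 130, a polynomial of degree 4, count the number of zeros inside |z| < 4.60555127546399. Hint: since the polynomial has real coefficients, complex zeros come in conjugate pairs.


The zeros of p are: (3 + 1i), (3 - 1i), (2 + 3i), (2 - 3i).
Their magnitudes are: 3.162, 3.162, 3.606, 3.606.
Zeros with |z| < R = 4.60555127546399: (3 + 1i), (3 - 1i), (2 + 3i), (2 - 3i).
Count = 4.
By the argument principle, (1/2πi) ∮_{|z|=R} p'(z)/p(z) dz equals exactly this count.

Number of zeros inside |z| < 4.60555127546399: 4.


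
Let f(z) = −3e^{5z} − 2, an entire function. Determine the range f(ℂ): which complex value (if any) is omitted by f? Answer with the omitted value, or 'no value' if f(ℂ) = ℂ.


Little Picard bounds the complement of f(ℂ) to at most one point.
e^{5z} is never zero on ℂ, so -3·e^{5z} takes every value in ℂ ∖ {0}. Adding -2 shifts the range to ℂ ∖ {-2}. Thus f omits exactly the value -2.

Omitted value: -2.


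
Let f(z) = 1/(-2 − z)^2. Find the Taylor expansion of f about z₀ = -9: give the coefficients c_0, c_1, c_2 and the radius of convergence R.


Let w = z − z₀, so z = z₀ + w.
Then -2 − z = -2 − (z₀ + w) = (-2 − z₀) − w = 7 − w.
f(z) = 1/(7 − w)^2 = (1/(7)^2) · (1 − w/(7))^{−2}.
By the binomial series (1−u)^{−2} = Σ_{n≥0} C(n+1, 1) u^n for |u|<1, with u = w/(7):
  c_n = C(n+1, 1) / (7)^(n+2).
  c_0 = 1/(7)^2 = 1/49.
  c_1 = 2/(7)^3 = 2/343.
  c_2 = 3/(7)^4 = 3/2401.
The series is valid for |w/d| < 1, i.e. |z − z₀| < |d|.
Radius of convergence: R = |-2 − z₀| = |7| = 7 (distance from z₀ to the singularity z = -2).

c_0 = 1/49, c_1 = 2/343, c_2 = 3/2401; R = 7.


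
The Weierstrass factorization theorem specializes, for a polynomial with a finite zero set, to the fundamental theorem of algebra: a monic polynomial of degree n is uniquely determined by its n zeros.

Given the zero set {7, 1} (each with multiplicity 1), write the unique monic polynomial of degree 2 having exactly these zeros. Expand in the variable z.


The polynomial is p(z) = ∏_{α ∈ S} (z − α), where S = {7, 1}.
Expanding the product yields: p(z) = z^2 -8·z + 7.
The resulting polynomial has degree 2 and real coefficients as required.

p(z) = z^2 -8·z + 7.


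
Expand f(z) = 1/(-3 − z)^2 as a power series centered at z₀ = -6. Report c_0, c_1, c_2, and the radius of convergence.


Let w = z − z₀, so z = z₀ + w.
Then -3 − z = -3 − (z₀ + w) = (-3 − z₀) − w = 3 − w.
f(z) = 1/(3 − w)^2 = (1/(3)^2) · (1 − w/(3))^{−2}.
By the binomial series (1−u)^{−2} = Σ_{n≥0} C(n+1, 1) u^n for |u|<1, with u = w/(3):
  c_n = C(n+1, 1) / (3)^(n+2).
  c_0 = 1/(3)^2 = 1/9.
  c_1 = 2/(3)^3 = 2/27.
  c_2 = 3/(3)^4 = 1/27.
The series is valid for |w/d| < 1, i.e. |z − z₀| < |d|.
Radius of convergence: R = |-3 − z₀| = |3| = 3 (distance from z₀ to the singularity z = -3).

c_0 = 1/9, c_1 = 2/27, c_2 = 1/27; R = 3.


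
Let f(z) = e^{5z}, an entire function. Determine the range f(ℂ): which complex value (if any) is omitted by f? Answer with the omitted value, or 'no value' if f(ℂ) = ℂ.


Little Picard bounds the complement of f(ℂ) to at most one point.
e^{5z} is never zero on ℂ, so 1·e^{5z} takes every value in ℂ ∖ {0}. Adding 0 shifts the range to ℂ ∖ {0}. Thus f omits exactly the value 0.

Omitted value: 0.


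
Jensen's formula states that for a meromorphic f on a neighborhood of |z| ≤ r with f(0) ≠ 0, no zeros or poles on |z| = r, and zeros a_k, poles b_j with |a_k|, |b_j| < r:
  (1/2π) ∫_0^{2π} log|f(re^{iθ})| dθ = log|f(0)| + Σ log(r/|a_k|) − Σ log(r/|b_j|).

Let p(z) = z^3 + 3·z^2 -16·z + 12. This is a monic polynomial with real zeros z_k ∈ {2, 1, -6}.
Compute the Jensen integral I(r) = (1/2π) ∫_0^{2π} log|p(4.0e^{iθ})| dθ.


Zeros: -6, 1, 2; r = 4.0.
Inside |z| < r: 1, 2. Outside (|z| ≥ r): -6.
p(0) = 12, so log|p(0)| = log(12) = 2.4849.
Apply Jensen: I(r) = log|p(0)| + Σ_k log(r/|z_k|), summed over zeros inside |z| < r.
  log(r/|z_k|) for z_k = 2: log(4.0/2) = 0.6931
  log(r/|z_k|) for z_k = 1: log(4.0/1) = 1.3863
  Outside zeros (-6) contribute nothing to the Jensen sum.
Sum over inside zeros: 2.0794.
I(r) = log|p(0)| + (inside sum) = 2.4849 + 2.0794 = 4.5643.
Note: since some zeros are outside |z| ≤ r, the simplified n·log(r) form does NOT apply — only the inside zeros contribute.

I(r) ≈ 4.5643.


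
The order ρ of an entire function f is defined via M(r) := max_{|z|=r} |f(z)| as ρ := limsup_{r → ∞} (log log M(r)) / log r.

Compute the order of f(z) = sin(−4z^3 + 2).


Write sin(w) = (e^{iw} ± e^{−iw})/(2 or 2i), so |sin(w)| ≤ e^{|w|}. With w = −4z^3 + 2, |w| ≤ 4r^3 + 2 on |z|=r, giving M(r) ≤ e^{4r^3 + 2} and ρ ≤ 3. For the lower bound, choose z on |z|=r with -4z^3 purely imaginary of modulus 4r^3; then |sin(−4z^3 + 2)| grows like e^{4r^3}/2, so ρ ≥ 3. Hence ρ = 3.
Therefore ρ = 3.

Order ρ = 3.


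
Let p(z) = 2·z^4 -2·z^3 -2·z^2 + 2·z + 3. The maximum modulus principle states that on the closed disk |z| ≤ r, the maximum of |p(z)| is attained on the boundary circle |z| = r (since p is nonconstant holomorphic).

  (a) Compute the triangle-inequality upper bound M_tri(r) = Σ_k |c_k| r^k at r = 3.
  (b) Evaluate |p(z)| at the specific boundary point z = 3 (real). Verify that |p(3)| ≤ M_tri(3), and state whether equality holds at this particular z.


Coefficients: c_0 = 3, c_1 = 2, c_2 = -2, c_3 = -2, c_4 = 2. Radius r = 3.
Part (a). Triangle bound: M_tri(r) = Σ_k |c_k| r^k
  = |3|·3^0 + |2|·3^1 + |-2|·3^2 + |-2|·3^3 + |2|·3^4
  = 3 + 6 + 18 + 54 + 162 = 243.
This bounds M(r) := max_{|z|=r} |p(z)| from above; equality holds iff all terms c_k z^k can be made to align in phase at a single z on |z|=r.
Part (b). At z = 3 (real, on the circle |z| = r):
  p(3) = (3)·3^0 + (2)·3^1 + (-2)·3^2 + (-2)·3^3 + (2)·3^4 = 99.
  |p(3)| = 99.
Check: |p(3)| = 99 ≤ 243 = M_tri(3). ✓ Equality does not hold at z = 3 (the coefficients have mixed signs, so the terms do not all align in phase there).

M_tri(3) = 243; |p(3)| = 99; equality at z=3: no.


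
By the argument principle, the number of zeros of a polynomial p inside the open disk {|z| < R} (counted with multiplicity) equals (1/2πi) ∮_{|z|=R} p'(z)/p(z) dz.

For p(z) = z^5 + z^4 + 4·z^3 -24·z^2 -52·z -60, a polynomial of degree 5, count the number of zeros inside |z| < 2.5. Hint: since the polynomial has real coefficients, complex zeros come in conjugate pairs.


The zeros of p are: 3, (-1 + 1i), (-1 - 1i), (-1 + 3i), (-1 - 3i).
Their magnitudes are: 3, 1.414, 1.414, 3.162, 3.162.
Zeros with |z| < R = 2.5: (-1 + 1i), (-1 - 1i).
Count = 2.
By the argument principle, (1/2πi) ∮_{|z|=R} p'(z)/p(z) dz equals exactly this count.

Number of zeros inside |z| < 2.5: 2.


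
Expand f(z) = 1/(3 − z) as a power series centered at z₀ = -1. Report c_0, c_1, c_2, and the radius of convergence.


Let w = z − z₀, so z = z₀ + w.
Then 3 − z = 3 − (z₀ + w) = (3 − z₀) − w = 4 − w.
f(z) = 1/(4 − w) = (1/(4)) · 1/(1 − w/(4)) = Σ_{n≥0} w^n / (4)^(n+1).
So c_n = 1/(4)^(n+1):
  c_0 = 1/(4)^1 = 1/4.
  c_1 = 1/(4)^2 = 1/16.
  c_2 = 1/(4)^3 = 1/64.
The series is valid for |w/d| < 1, i.e. |z − z₀| < |d|.
Radius of convergence: R = |3 − z₀| = |4| = 4 (distance from z₀ to the singularity z = 3).

c_0 = 1/4, c_1 = 1/16, c_2 = 1/64; R = 4.


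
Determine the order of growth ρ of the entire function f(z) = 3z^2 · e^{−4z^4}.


M(r) = max_{|z|=r} |3|·|z|^2·|e^{−4z^4}| = 3·r^2 · e^{4r^4} (the factors attain their maxima compatibly on |z|=r). Then log M(r) = log 3 + 2·log r + 4r^4, dominated by the last term, so log log M(r) ~ 4·log r. The polynomial factor 3z^2 contributes only a log r term and does not affect the order. ρ = 4.
Therefore ρ = 4.

Order ρ = 4.


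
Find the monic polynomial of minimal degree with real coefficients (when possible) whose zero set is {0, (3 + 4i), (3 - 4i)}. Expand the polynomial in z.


The polynomial is p(z) = ∏_{α ∈ S} (z − α), where S = {0, (3 + 4i), (3 - 4i)}.
Expanding the product yields: p(z) = z^3 -6·z^2 + 25·z.
Note conjugate pairs combine to real quadratics: (z − (3+4i))(z − (3−4i)) = z² − 6z + 25.
The resulting polynomial has degree 3 and real coefficients as required.

p(z) = z^3 -6·z^2 + 25·z.


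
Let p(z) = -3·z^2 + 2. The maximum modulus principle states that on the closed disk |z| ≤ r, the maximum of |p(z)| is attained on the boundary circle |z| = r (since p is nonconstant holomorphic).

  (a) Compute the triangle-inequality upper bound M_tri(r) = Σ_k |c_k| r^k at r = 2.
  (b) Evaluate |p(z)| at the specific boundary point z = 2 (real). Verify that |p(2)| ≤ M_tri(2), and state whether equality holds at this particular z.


Coefficients: c_0 = 2, c_1 = 0, c_2 = -3. Radius r = 2.
Part (a). Triangle bound: M_tri(r) = Σ_k |c_k| r^k
  = |2|·2^0 + |0|·2^1 + |-3|·2^2
  = 2 + 0 + 12 = 14.
This bounds M(r) := max_{|z|=r} |p(z)| from above; equality holds iff all terms c_k z^k can be made to align in phase at a single z on |z|=r.
Part (b). At z = 2 (real, on the circle |z| = r):
  p(2) = (2)·2^0 + (0)·2^1 + (-3)·2^2 = -10.
  |p(2)| = 10.
Check: |p(2)| = 10 ≤ 14 = M_tri(2). ✓ Equality does not hold at z = 2 (the coefficients have mixed signs, so the terms do not all align in phase there).

M_tri(2) = 14; |p(2)| = 10; equality at z=2: no.


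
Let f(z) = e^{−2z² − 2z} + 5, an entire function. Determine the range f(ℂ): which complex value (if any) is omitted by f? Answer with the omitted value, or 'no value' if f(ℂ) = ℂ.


Little Picard bounds the complement of f(ℂ) to at most one point.
The exponent g(z) = −2z² − 2z is a nonconstant polynomial, hence surjective onto ℂ. So e^{g(z)} takes every value in {e^w : w ∈ ℂ} = ℂ ∖ {0}. Adding 5 shifts the range to ℂ ∖ {5}. f omits exactly 5.

Omitted value: 5.


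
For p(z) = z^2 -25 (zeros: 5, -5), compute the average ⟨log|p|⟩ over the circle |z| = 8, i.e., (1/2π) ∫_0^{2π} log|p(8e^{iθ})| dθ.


Zeros: -5, 5; r = 8.
Inside |z| < r: -5, 5. Outside (|z| ≥ r): ∅.
p(0) = -25, so log|p(0)| = log(25) = 3.2189.
Apply Jensen: I(r) = log|p(0)| + Σ_k log(r/|z_k|), summed over zeros inside |z| < r.
  log(r/|z_k|) for z_k = 5: log(8/5) = 0.4700
  log(r/|z_k|) for z_k = -5: log(8/5) = 0.4700
Sum over inside zeros: 0.9400.
I(r) = log|p(0)| + (inside sum) = 3.2189 + 0.9400 = 4.1589.
Closed form (all zeros inside, monic): I(r) = n·log(r) = 2·log(8) = 4.1589. ✓

I(r) ≈ 4.1589.


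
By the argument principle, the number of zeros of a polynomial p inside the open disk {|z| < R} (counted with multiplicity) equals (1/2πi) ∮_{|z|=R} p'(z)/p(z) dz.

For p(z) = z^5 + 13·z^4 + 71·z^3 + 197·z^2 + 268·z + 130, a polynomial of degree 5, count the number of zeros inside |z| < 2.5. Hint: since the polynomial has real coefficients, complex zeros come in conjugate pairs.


The zeros of p are: (-3 + 2i), (-3 - 2i), -1, (-3 + 1i), (-3 - 1i).
Their magnitudes are: 3.606, 3.606, 1, 3.162, 3.162.
Zeros with |z| < R = 2.5: -1.
Count = 1.
By the argument principle, (1/2πi) ∮_{|z|=R} p'(z)/p(z) dz equals exactly this count.

Number of zeros inside |z| < 2.5: 1.


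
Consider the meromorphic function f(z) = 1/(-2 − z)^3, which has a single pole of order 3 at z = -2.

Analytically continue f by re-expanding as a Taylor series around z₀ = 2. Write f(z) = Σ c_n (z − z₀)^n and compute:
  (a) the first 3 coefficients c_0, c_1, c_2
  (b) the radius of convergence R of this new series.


Let w = z − z₀, so z = z₀ + w.
Then -2 − z = -2 − (z₀ + w) = (-2 − z₀) − w = -4 − w.
f(z) = 1/(-4 − w)^3 = (1/(-4)^3) · (1 − w/(-4))^{−3}.
By the binomial series (1−u)^{−3} = Σ_{n≥0} C(n+2, 2) u^n for |u|<1, with u = w/(-4):
  c_n = C(n+2, 2) / (-4)^(n+3).
  c_0 = 1/(-4)^3 = -1/64.
  c_1 = 3/(-4)^4 = 3/256.
  c_2 = 6/(-4)^5 = -3/512.
The series is valid for |w/d| < 1, i.e. |z − z₀| < |d|.
Radius of convergence: R = |-2 − z₀| = |-4| = 4 (distance from z₀ to the singularity z = -2).

c_0 = -1/64, c_1 = 3/256, c_2 = -3/512; R = 4.


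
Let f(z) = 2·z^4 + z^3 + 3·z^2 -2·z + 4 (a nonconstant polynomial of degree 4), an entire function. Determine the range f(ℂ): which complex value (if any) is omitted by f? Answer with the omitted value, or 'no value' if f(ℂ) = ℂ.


Little Picard bounds the complement of f(ℂ) to at most one point.
For every w ∈ ℂ, the equation p(z) − w = 0 is a nonconstant polynomial in z and hence has at least one root by the fundamental theorem of algebra. So p is surjective onto ℂ, omitting no value.

Omitted value: no value.


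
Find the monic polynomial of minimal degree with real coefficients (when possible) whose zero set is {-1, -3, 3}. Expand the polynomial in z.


The polynomial is p(z) = ∏_{α ∈ S} (z − α), where S = {-1, -3, 3}.
Expanding the product yields: p(z) = z^3 + z^2 -9·z -9.
The resulting polynomial has degree 3 and real coefficients as required.

p(z) = z^3 + z^2 -9·z -9.


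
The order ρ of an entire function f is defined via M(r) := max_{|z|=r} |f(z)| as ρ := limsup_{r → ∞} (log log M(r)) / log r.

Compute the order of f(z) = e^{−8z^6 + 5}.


|e^{−8z^6 + 5}| = e^{Re(-8·z^6) + 5} ≤ e^{8|z|^6 + 5} = e^{8r^6 + 5} on |z| = r, so ρ ≤ 6. Choosing z on |z|=r so that -8·z^6 is real positive (always possible by picking arg z appropriately) gives |f(z)| = e^{8r^6 + 5}, matching the bound. The additive constant 5 does not affect log log M(r) ~ 6·log r. Hence ρ = 6.
Therefore ρ = 6.

Order ρ = 6.


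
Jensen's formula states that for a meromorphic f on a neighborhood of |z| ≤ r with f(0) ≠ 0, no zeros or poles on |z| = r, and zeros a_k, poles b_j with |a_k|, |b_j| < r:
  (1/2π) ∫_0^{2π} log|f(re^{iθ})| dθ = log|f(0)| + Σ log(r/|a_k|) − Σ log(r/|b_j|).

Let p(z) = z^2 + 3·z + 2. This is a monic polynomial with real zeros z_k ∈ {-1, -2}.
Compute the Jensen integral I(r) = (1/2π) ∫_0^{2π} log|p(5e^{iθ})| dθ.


Zeros: -2, -1; r = 5.
Inside |z| < r: -2, -1. Outside (|z| ≥ r): ∅.
p(0) = 2, so log|p(0)| = log(2) = 0.6931.
Apply Jensen: I(r) = log|p(0)| + Σ_k log(r/|z_k|), summed over zeros inside |z| < r.
  log(r/|z_k|) for z_k = -1: log(5/1) = 1.6094
  log(r/|z_k|) for z_k = -2: log(5/2) = 0.9163
Sum over inside zeros: 2.5257.
I(r) = log|p(0)| + (inside sum) = 0.6931 + 2.5257 = 3.2189.
Closed form (all zeros inside, monic): I(r) = n·log(r) = 2·log(5) = 3.2189. ✓

I(r) ≈ 3.2189.


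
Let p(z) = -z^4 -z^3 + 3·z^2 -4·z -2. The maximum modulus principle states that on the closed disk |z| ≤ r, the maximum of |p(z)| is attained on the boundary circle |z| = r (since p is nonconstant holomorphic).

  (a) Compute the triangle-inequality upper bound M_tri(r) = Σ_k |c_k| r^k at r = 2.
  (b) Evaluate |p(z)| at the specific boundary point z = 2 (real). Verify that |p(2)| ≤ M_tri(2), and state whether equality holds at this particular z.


Coefficients: c_0 = -2, c_1 = -4, c_2 = 3, c_3 = -1, c_4 = -1. Radius r = 2.
Part (a). Triangle bound: M_tri(r) = Σ_k |c_k| r^k
  = |-2|·2^0 + |-4|·2^1 + |3|·2^2 + |-1|·2^3 + |-1|·2^4
  = 2 + 8 + 12 + 8 + 16 = 46.
This bounds M(r) := max_{|z|=r} |p(z)| from above; equality holds iff all terms c_k z^k can be made to align in phase at a single z on |z|=r.
Part (b). At z = 2 (real, on the circle |z| = r):
  p(2) = (-2)·2^0 + (-4)·2^1 + (3)·2^2 + (-1)·2^3 + (-1)·2^4 = -22.
  |p(2)| = 22.
Check: |p(2)| = 22 ≤ 46 = M_tri(2). ✓ Equality does not hold at z = 2 (the coefficients have mixed signs, so the terms do not all align in phase there).

M_tri(2) = 46; |p(2)| = 22; equality at z=2: no.


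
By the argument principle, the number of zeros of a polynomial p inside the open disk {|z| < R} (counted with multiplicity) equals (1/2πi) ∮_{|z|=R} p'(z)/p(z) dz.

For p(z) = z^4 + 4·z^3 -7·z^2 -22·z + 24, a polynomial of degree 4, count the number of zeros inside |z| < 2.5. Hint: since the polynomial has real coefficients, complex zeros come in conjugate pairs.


The zeros of p are: -4, 2, -3, 1.
Their magnitudes are: 4, 2, 3, 1.
Zeros with |z| < R = 2.5: 2, 1.
Count = 2.
By the argument principle, (1/2πi) ∮_{|z|=R} p'(z)/p(z) dz equals exactly this count.

Number of zeros inside |z| < 2.5: 2.


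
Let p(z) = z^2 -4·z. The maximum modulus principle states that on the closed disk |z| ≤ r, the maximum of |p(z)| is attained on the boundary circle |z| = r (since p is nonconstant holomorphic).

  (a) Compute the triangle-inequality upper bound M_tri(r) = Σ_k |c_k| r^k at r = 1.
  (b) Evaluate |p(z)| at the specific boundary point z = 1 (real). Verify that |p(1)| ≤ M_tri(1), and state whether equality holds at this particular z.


Coefficients: c_0 = 0, c_1 = -4, c_2 = 1. Radius r = 1.
Part (a). Triangle bound: M_tri(r) = Σ_k |c_k| r^k
  = |0|·1^0 + |-4|·1^1 + |1|·1^2
  = 0 + 4 + 1 = 5.
This bounds M(r) := max_{|z|=r} |p(z)| from above; equality holds iff all terms c_k z^k can be made to align in phase at a single z on |z|=r.
Part (b). At z = 1 (real, on the circle |z| = r):
  p(1) = (0)·1^0 + (-4)·1^1 + (1)·1^2 = -3.
  |p(1)| = 3.
Check: |p(1)| = 3 ≤ 5 = M_tri(1). ✓ Equality does not hold at z = 1 (the coefficients have mixed signs, so the terms do not all align in phase there).

M_tri(1) = 5; |p(1)| = 3; equality at z=1: no.


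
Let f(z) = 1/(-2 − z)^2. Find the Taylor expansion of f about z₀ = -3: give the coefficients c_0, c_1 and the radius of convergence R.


Let w = z − z₀, so z = z₀ + w.
Then -2 − z = -2 − (z₀ + w) = (-2 − z₀) − w = 1 − w.
f(z) = 1/(1 − w)^2 = (1/(1)^2) · (1 − w/(1))^{−2}.
By the binomial series (1−u)^{−2} = Σ_{n≥0} C(n+1, 1) u^n for |u|<1, with u = w/(1):
  c_n = C(n+1, 1) / (1)^(n+2).
  c_0 = 1/(1)^2 = 1.
  c_1 = 2/(1)^3 = 2.
The series is valid for |w/d| < 1, i.e. |z − z₀| < |d|.
Radius of convergence: R = |-2 − z₀| = |1| = 1 (distance from z₀ to the singularity z = -2).

c_0 = 1, c_1 = 2; R = 1.


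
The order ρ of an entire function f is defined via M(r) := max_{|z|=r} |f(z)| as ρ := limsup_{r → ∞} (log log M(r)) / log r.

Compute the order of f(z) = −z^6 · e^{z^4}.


M(r) = max_{|z|=r} |-1|·|z|^6·|e^{z^4}| = 1·r^6 · e^{1r^4} (the factors attain their maxima compatibly on |z|=r). Then log M(r) = log 1 + 6·log r + 1r^4, dominated by the last term, so log log M(r) ~ 4·log r. The polynomial factor -1z^6 contributes only a log r term and does not affect the order. ρ = 4.
Therefore ρ = 4.

Order ρ = 4.


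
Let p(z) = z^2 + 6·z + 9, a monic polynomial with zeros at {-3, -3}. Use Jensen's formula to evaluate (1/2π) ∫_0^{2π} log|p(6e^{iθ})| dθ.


Zeros: -3, -3; r = 6.
Inside |z| < r: -3, -3. Outside (|z| ≥ r): ∅.
p(0) = 9, so log|p(0)| = log(9) = 2.1972.
Apply Jensen: I(r) = log|p(0)| + Σ_k log(r/|z_k|), summed over zeros inside |z| < r.
  log(r/|z_k|) for z_k = -3: log(6/3) = 0.6931
  log(r/|z_k|) for z_k = -3: log(6/3) = 0.6931
Sum over inside zeros: 1.3863.
I(r) = log|p(0)| + (inside sum) = 2.1972 + 1.3863 = 3.5835.
Closed form (all zeros inside, monic): I(r) = n·log(r) = 2·log(6) = 3.5835. ✓

I(r) ≈ 3.5835.


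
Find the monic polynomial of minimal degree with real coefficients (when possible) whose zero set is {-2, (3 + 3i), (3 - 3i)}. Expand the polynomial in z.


The polynomial is p(z) = ∏_{α ∈ S} (z − α), where S = {-2, (3 + 3i), (3 - 3i)}.
Expanding the product yields: p(z) = z^3 -4·z^2 + 6·z + 36.
Note conjugate pairs combine to real quadratics: (z − (3+3i))(z − (3−3i)) = z² − 6z + 18.
The resulting polynomial has degree 3 and real coefficients as required.

p(z) = z^3 -4·z^2 + 6·z + 36.


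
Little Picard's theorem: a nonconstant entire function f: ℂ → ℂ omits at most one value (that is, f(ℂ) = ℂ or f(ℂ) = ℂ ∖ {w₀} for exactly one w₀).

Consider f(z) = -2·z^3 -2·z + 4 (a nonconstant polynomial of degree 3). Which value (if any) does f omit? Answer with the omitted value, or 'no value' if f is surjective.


Little Picard bounds the complement of f(ℂ) to at most one point.
For every w ∈ ℂ, the equation p(z) − w = 0 is a nonconstant polynomial in z and hence has at least one root by the fundamental theorem of algebra. So p is surjective onto ℂ, omitting no value.

Omitted value: no value.


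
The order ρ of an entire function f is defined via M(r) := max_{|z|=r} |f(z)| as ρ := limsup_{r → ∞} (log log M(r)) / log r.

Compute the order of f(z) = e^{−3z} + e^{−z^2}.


Each summand is entire of order 1 and 2 respectively (as in the single-exponential case). The order of a sum is at most the max of the orders, so ρ ≤ 2. For the lower bound: on |z|=r choose arg z so that -1z^2 is real positive; then |e^{-1z^2}| = e^{1r^2} while |e^{-3z}| ≤ e^{3r^1} = o(e^{1r^2}). So |f| ≥ e^{1r^2}(1 − o(1)) and ρ ≥ 2. Hence ρ = max(1, 2) = 2.
Therefore ρ = 2.

Order ρ = 2.


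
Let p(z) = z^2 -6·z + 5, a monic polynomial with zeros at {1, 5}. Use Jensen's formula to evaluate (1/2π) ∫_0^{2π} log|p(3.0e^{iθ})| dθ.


Zeros: 1, 5; r = 3.0.
Inside |z| < r: 1. Outside (|z| ≥ r): 5.
p(0) = 5, so log|p(0)| = log(5) = 1.6094.
Apply Jensen: I(r) = log|p(0)| + Σ_k log(r/|z_k|), summed over zeros inside |z| < r.
  log(r/|z_k|) for z_k = 1: log(3.0/1) = 1.0986
  Outside zeros (5) contribute nothing to the Jensen sum.
Sum over inside zeros: 1.0986.
I(r) = log|p(0)| + (inside sum) = 1.6094 + 1.0986 = 2.7081.
Note: since some zeros are outside |z| ≤ r, the simplified n·log(r) form does NOT apply — only the inside zeros contribute.

I(r) ≈ 2.7081.


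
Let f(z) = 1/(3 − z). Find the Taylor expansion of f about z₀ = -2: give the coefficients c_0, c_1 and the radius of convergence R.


Let w = z − z₀, so z = z₀ + w.
Then 3 − z = 3 − (z₀ + w) = (3 − z₀) − w = 5 − w.
f(z) = 1/(5 − w) = (1/(5)) · 1/(1 − w/(5)) = Σ_{n≥0} w^n / (5)^(n+1).
So c_n = 1/(5)^(n+1):
  c_0 = 1/(5)^1 = 1/5.
  c_1 = 1/(5)^2 = 1/25.
The series is valid for |w/d| < 1, i.e. |z − z₀| < |d|.
Radius of convergence: R = |3 − z₀| = |5| = 5 (distance from z₀ to the singularity z = 3).

c_0 = 1/5, c_1 = 1/25; R = 5.


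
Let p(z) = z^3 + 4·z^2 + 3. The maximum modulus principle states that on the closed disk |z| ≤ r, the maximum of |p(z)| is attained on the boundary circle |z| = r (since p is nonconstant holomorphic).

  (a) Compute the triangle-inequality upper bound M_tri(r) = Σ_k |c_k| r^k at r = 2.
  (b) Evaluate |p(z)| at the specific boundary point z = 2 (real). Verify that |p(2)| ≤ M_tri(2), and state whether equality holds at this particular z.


Coefficients: c_0 = 3, c_1 = 0, c_2 = 4, c_3 = 1. Radius r = 2.
Part (a). Triangle bound: M_tri(r) = Σ_k |c_k| r^k
  = |3|·2^0 + |0|·2^1 + |4|·2^2 + |1|·2^3
  = 3 + 0 + 16 + 8 = 27.
This bounds M(r) := max_{|z|=r} |p(z)| from above; equality holds iff all terms c_k z^k can be made to align in phase at a single z on |z|=r.
Part (b). At z = 2 (real, on the circle |z| = r):
  p(2) = (3)·2^0 + (0)·2^1 + (4)·2^2 + (1)·2^3 = 27.
  |p(2)| = 27.
Since all nonzero coefficients share the same sign, |p(2)| = 27 = M_tri(2); the triangle bound is attained at z = 2, so in fact M(r) = 27.

M_tri(2) = 27; |p(2)| = 27; equality at z=2: yes.


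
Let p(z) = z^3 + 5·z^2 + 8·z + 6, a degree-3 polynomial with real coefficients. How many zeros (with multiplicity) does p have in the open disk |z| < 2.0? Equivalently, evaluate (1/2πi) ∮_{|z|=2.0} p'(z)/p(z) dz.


The zeros of p are: -3, (-1 + 1i), (-1 - 1i).
Their magnitudes are: 3, 1.414, 1.414.
Zeros with |z| < R = 2.0: (-1 + 1i), (-1 - 1i).
Count = 2.
By the argument principle, (1/2πi) ∮_{|z|=R} p'(z)/p(z) dz equals exactly this count.

Number of zeros inside |z| < 2.0: 2.


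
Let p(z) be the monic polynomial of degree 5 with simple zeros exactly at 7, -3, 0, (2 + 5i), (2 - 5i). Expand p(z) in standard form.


The polynomial is p(z) = ∏_{α ∈ S} (z − α), where S = {7, -3, 0, (2 + 5i), (2 - 5i)}.
Expanding the product yields: p(z) = z^5 -8·z^4 + 24·z^3 -32·z^2 -609·z.
Note conjugate pairs combine to real quadratics: (z − (2+5i))(z − (2−5i)) = z² − 4z + 29.
The resulting polynomial has degree 5 and real coefficients as required.

p(z) = z^5 -8·z^4 + 24·z^3 -32·z^2 -609·z.


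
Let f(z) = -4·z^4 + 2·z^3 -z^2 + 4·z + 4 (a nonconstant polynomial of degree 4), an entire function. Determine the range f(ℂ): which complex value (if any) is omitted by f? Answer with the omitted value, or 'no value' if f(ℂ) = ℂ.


Little Picard bounds the complement of f(ℂ) to at most one point.
For every w ∈ ℂ, the equation p(z) − w = 0 is a nonconstant polynomial in z and hence has at least one root by the fundamental theorem of algebra. So p is surjective onto ℂ, omitting no value.

Omitted value: no value.


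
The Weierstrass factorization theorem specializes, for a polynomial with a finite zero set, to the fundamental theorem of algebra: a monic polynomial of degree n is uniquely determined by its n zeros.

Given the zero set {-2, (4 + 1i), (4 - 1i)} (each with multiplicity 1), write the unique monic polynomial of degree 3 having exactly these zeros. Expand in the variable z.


The polynomial is p(z) = ∏_{α ∈ S} (z − α), where S = {-2, (4 + 1i), (4 - 1i)}.
Expanding the product yields: p(z) = z^3 -6·z^2 + z + 34.
Note conjugate pairs combine to real quadratics: (z − (4+1i))(z − (4−1i)) = z² − 8z + 17.
The resulting polynomial has degree 3 and real coefficients as required.

p(z) = z^3 -6·z^2 + z + 34.


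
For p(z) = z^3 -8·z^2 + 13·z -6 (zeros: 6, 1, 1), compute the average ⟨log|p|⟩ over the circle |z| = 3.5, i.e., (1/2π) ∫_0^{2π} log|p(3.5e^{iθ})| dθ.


Zeros: 1, 1, 6; r = 3.5.
Inside |z| < r: 1, 1. Outside (|z| ≥ r): 6.
p(0) = -6, so log|p(0)| = log(6) = 1.7918.
Apply Jensen: I(r) = log|p(0)| + Σ_k log(r/|z_k|), summed over zeros inside |z| < r.
  log(r/|z_k|) for z_k = 1: log(3.5/1) = 1.2528
  log(r/|z_k|) for z_k = 1: log(3.5/1) = 1.2528
  Outside zeros (6) contribute nothing to the Jensen sum.
Sum over inside zeros: 2.5055.
I(r) = log|p(0)| + (inside sum) = 1.7918 + 2.5055 = 4.2973.
Note: since some zeros are outside |z| ≤ r, the simplified n·log(r) form does NOT apply — only the inside zeros contribute.

I(r) ≈ 4.2973.


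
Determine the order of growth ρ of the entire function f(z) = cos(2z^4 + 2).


Write cos(w) = (e^{iw} ± e^{−iw})/(2 or 2i), so |cos(w)| ≤ e^{|w|}. With w = 2z^4 + 2, |w| ≤ 2r^4 + 2 on |z|=r, giving M(r) ≤ e^{2r^4 + 2} and ρ ≤ 4. For the lower bound, choose z on |z|=r with 2z^4 purely imaginary of modulus 2r^4; then |cos(2z^4 + 2)| grows like e^{2r^4}/2, so ρ ≥ 4. Hence ρ = 4.
Therefore ρ = 4.

Order ρ = 4.


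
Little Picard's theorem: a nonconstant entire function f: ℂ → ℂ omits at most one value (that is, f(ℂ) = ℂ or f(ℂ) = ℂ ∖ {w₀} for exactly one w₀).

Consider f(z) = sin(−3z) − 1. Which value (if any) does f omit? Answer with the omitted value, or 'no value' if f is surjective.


Little Picard bounds the complement of f(ℂ) to at most one point.
sin is entire and surjective onto ℂ: for every w ∈ ℂ, sin(ζ) = w has a solution ζ ∈ ℂ (e.g., via the complex inverse arcsin). With ζ = −3z this gives z = ζ/(-3). Then 1·sin(−3z) takes every value in 1·ℂ = ℂ, and adding -1 is a bijection of ℂ. So f is surjective and omits no value. (Note: only on the real line is sin bounded by [−1, 1].)

Omitted value: no value.


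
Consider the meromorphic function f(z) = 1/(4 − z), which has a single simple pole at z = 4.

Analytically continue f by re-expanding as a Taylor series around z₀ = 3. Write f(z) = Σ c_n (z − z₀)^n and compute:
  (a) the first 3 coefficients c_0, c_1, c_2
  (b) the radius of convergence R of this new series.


Let w = z − z₀, so z = z₀ + w.
Then 4 − z = 4 − (z₀ + w) = (4 − z₀) − w = 1 − w.
f(z) = 1/(1 − w) = (1/(1)) · 1/(1 − w/(1)) = Σ_{n≥0} w^n / (1)^(n+1).
So c_n = 1/(1)^(n+1):
  c_0 = 1/(1)^1 = 1.
  c_1 = 1/(1)^2 = 1.
  c_2 = 1/(1)^3 = 1.
The series is valid for |w/d| < 1, i.e. |z − z₀| < |d|.
Radius of convergence: R = |4 − z₀| = |1| = 1 (distance from z₀ to the singularity z = 4).

c_0 = 1, c_1 = 1, c_2 = 1; R = 1.


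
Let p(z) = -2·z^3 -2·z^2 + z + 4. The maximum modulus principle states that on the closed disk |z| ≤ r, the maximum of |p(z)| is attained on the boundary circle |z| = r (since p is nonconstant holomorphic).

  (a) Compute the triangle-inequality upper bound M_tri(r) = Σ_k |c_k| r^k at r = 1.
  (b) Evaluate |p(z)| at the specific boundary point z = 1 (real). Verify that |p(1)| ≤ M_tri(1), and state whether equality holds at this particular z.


Coefficients: c_0 = 4, c_1 = 1, c_2 = -2, c_3 = -2. Radius r = 1.
Part (a). Triangle bound: M_tri(r) = Σ_k |c_k| r^k
  = |4|·1^0 + |1|·1^1 + |-2|·1^2 + |-2|·1^3
  = 4 + 1 + 2 + 2 = 9.
This bounds M(r) := max_{|z|=r} |p(z)| from above; equality holds iff all terms c_k z^k can be made to align in phase at a single z on |z|=r.
Part (b). At z = 1 (real, on the circle |z| = r):
  p(1) = (4)·1^0 + (1)·1^1 + (-2)·1^2 + (-2)·1^3 = 1.
  |p(1)| = 1.
Check: |p(1)| = 1 ≤ 9 = M_tri(1). ✓ Equality does not hold at z = 1 (the coefficients have mixed signs, so the terms do not all align in phase there).

M_tri(1) = 9; |p(1)| = 1; equality at z=1: no.


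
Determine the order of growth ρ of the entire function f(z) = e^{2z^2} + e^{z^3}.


Each summand is entire of order 2 and 3 respectively (as in the single-exponential case). The order of a sum is at most the max of the orders, so ρ ≤ 3. For the lower bound: on |z|=r choose arg z so that 1z^3 is real positive; then |e^{1z^3}| = e^{1r^3} while |e^{2z^2}| ≤ e^{2r^2} = o(e^{1r^3}). So |f| ≥ e^{1r^3}(1 − o(1)) and ρ ≥ 3. Hence ρ = max(2, 3) = 3.
Therefore ρ = 3.

Order ρ = 3.


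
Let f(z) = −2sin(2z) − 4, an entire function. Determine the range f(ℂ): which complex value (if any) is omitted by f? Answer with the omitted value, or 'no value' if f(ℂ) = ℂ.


Little Picard bounds the complement of f(ℂ) to at most one point.
sin is entire and surjective onto ℂ: for every w ∈ ℂ, sin(ζ) = w has a solution ζ ∈ ℂ (e.g., via the complex inverse arcsin). With ζ = 2z this gives z = ζ/(2). Then -2·sin(2z) takes every value in -2·ℂ = ℂ, and adding -4 is a bijection of ℂ. So f is surjective and omits no value. (Note: only on the real line is sin bounded by [−1, 1].)

Omitted value: no value.


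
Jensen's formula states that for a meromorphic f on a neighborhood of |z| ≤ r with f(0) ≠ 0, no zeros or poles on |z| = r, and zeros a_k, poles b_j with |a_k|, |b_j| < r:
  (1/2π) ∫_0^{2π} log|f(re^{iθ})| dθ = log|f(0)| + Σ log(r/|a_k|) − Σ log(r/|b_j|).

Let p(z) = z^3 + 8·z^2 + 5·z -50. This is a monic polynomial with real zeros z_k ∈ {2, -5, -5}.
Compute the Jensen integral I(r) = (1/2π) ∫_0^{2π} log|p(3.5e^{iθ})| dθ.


Zeros: -5, -5, 2; r = 3.5.
Inside |z| < r: 2. Outside (|z| ≥ r): -5, -5.
p(0) = -50, so log|p(0)| = log(50) = 3.9120.
Apply Jensen: I(r) = log|p(0)| + Σ_k log(r/|z_k|), summed over zeros inside |z| < r.
  log(r/|z_k|) for z_k = 2: log(3.5/2) = 0.5596
  Outside zeros (-5, -5) contribute nothing to the Jensen sum.
Sum over inside zeros: 0.5596.
I(r) = log|p(0)| + (inside sum) = 3.9120 + 0.5596 = 4.4716.
Note: since some zeros are outside |z| ≤ r, the simplified n·log(r) form does NOT apply — only the inside zeros contribute.

I(r) ≈ 4.4716.


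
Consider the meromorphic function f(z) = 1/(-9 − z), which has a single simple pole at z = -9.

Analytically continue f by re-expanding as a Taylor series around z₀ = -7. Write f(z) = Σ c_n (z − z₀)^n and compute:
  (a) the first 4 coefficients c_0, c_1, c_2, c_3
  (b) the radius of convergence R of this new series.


Let w = z − z₀, so z = z₀ + w.
Then -9 − z = -9 − (z₀ + w) = (-9 − z₀) − w = -2 − w.
f(z) = 1/(-2 − w) = (1/(-2)) · 1/(1 − w/(-2)) = Σ_{n≥0} w^n / (-2)^(n+1).
So c_n = 1/(-2)^(n+1):
  c_0 = 1/(-2)^1 = -1/2.
  c_1 = 1/(-2)^2 = 1/4.
  c_2 = 1/(-2)^3 = -1/8.
  c_3 = 1/(-2)^4 = 1/16.
The series is valid for |w/d| < 1, i.e. |z − z₀| < |d|.
Radius of convergence: R = |-9 − z₀| = |-2| = 2 (distance from z₀ to the singularity z = -9).

c_0 = -1/2, c_1 = 1/4, c_2 = -1/8, c_3 = 1/16; R = 2.


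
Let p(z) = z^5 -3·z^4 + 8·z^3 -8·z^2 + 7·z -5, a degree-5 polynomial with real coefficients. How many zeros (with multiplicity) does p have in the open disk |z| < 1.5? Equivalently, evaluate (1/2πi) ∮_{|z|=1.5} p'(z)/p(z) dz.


The zeros of p are: 1, (0 + 1i), (0 - 1i), (1 + 2i), (1 - 2i).
Their magnitudes are: 1, 1, 1, 2.236, 2.236.
Zeros with |z| < R = 1.5: 1, (0 + 1i), (0 - 1i).
Count = 3.
By the argument principle, (1/2πi) ∮_{|z|=R} p'(z)/p(z) dz equals exactly this count.

Number of zeros inside |z| < 1.5: 3.


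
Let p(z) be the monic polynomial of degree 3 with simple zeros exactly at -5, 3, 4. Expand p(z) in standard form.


The polynomial is p(z) = ∏_{α ∈ S} (z − α), where S = {-5, 3, 4}.
Expanding the product yields: p(z) = z^3 -2·z^2 -23·z + 60.
The resulting polynomial has degree 3 and real coefficients as required.

p(z) = z^3 -2·z^2 -23·z + 60.


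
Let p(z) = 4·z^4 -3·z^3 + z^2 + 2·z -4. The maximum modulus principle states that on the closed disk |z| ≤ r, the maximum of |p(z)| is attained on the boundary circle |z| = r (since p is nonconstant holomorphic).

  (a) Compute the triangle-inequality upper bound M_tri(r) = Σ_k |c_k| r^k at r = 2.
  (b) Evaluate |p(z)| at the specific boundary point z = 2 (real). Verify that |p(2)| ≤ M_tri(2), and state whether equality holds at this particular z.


Coefficients: c_0 = -4, c_1 = 2, c_2 = 1, c_3 = -3, c_4 = 4. Radius r = 2.
Part (a). Triangle bound: M_tri(r) = Σ_k |c_k| r^k
  = |-4|·2^0 + |2|·2^1 + |1|·2^2 + |-3|·2^3 + |4|·2^4
  = 4 + 4 + 4 + 24 + 64 = 100.
This bounds M(r) := max_{|z|=r} |p(z)| from above; equality holds iff all terms c_k z^k can be made to align in phase at a single z on |z|=r.
Part (b). At z = 2 (real, on the circle |z| = r):
  p(2) = (-4)·2^0 + (2)·2^1 + (1)·2^2 + (-3)·2^3 + (4)·2^4 = 44.
  |p(2)| = 44.
Check: |p(2)| = 44 ≤ 100 = M_tri(2). ✓ Equality does not hold at z = 2 (the coefficients have mixed signs, so the terms do not all align in phase there).

M_tri(2) = 100; |p(2)| = 44; equality at z=2: no.
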